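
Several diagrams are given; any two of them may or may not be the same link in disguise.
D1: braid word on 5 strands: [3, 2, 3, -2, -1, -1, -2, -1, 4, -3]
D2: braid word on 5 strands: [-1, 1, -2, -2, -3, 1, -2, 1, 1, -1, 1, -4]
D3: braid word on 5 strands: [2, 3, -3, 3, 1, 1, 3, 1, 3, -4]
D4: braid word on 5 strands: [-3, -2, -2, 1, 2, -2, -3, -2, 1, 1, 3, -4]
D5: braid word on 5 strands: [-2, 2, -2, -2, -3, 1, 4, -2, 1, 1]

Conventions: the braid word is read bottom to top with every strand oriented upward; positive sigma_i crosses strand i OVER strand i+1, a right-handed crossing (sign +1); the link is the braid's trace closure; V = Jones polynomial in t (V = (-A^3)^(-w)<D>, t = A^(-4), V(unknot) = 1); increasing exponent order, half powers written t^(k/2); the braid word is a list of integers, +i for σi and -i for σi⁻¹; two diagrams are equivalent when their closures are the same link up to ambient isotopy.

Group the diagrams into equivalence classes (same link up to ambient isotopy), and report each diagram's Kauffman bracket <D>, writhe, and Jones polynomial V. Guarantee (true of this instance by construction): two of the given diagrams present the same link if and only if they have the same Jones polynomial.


equivalence classes: {D1} | {D2, D4, D5} | {D3}
D1 (bracket A^-2 + A^6 - A^10; 10 crossings at w = -2): V = -t^-4 + t^-3 + t^-1
V(D2) = -t^-3 + 2t^-2 - 2t^-1 + 3 - 2t + 2t^2 - t^3  (w -2, c 12, <D> = -A^-18 + 2A^-14 - 2A^-10 + 3A^-6 - 2A^-2 + 2A^2 - A^6)
V(D3) = t^2 + 2t^4 - 2t^5 + t^6 - 2t^7 + t^8  (w +6, c 10, <D> = A^-14 - 2A^-10 + A^-6 - 2A^-2 + 2A^2 + A^10)
D4 (bracket -A^-18 + 2A^-14 - 2A^-10 + 3A^-6 - 2A^-2 + 2A^2 - A^6; 12 crossings at w = -2): V = -t^-3 + 2t^-2 - 2t^-1 + 3 - 2t + 2t^2 - t^3
D5 (bracket -A^-12 + 2A^-8 - 2A^-4 + 3 - 2A^4 + 2A^8 - A^12; 10 crossings at w = 0): V = -t^-3 + 2t^-2 - 2t^-1 + 3 - 2t + 2t^2 - t^3
key observation: 3 classes among 5 diagrams; unequal V(t) rules out equality


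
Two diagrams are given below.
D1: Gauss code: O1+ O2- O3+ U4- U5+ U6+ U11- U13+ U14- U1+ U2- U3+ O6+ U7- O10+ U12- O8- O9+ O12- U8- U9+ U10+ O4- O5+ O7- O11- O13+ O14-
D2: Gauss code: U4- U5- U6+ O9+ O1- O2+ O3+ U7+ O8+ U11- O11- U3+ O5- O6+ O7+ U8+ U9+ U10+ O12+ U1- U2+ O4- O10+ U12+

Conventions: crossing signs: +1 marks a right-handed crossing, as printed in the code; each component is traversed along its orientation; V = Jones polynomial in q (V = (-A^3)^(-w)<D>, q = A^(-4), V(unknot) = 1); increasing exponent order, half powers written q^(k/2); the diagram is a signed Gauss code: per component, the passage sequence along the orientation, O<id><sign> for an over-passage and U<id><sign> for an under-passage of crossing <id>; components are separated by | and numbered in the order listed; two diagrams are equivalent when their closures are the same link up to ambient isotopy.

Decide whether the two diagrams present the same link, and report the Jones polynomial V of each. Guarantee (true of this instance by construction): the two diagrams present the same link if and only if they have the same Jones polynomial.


same link: no
V(D1) = 1  [14 crossings, <D> = 1, w = 0]
V(D2) = q + q^3 - q^4  [12 crossings, <D> = -A^-4 + 1 + A^8, w = +4]
insight: V(q) takes 2 values over 2 diagrams, fixing the grouping


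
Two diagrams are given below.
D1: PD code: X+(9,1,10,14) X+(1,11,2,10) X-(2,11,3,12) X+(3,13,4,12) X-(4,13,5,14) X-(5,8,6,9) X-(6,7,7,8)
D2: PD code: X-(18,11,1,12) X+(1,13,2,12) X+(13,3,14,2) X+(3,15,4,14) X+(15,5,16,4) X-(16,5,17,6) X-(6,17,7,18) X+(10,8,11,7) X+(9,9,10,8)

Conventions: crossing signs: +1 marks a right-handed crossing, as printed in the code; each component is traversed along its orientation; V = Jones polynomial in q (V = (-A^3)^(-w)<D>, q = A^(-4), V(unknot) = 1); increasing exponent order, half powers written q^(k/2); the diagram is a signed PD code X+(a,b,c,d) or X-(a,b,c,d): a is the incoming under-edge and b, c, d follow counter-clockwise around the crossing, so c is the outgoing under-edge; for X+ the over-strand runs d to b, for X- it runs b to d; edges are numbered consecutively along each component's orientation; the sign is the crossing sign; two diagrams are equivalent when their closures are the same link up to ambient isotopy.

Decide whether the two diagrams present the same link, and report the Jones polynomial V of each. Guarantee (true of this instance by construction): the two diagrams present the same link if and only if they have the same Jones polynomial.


equivalent: yes
V(D1) = 1  (w -1, c 7, <D> = -A^-3)
V(D2) = 1  (w +3, c 9, <D> = -A^9)
why: one V(q) for all 2 diagrams — one class (guaranteed)


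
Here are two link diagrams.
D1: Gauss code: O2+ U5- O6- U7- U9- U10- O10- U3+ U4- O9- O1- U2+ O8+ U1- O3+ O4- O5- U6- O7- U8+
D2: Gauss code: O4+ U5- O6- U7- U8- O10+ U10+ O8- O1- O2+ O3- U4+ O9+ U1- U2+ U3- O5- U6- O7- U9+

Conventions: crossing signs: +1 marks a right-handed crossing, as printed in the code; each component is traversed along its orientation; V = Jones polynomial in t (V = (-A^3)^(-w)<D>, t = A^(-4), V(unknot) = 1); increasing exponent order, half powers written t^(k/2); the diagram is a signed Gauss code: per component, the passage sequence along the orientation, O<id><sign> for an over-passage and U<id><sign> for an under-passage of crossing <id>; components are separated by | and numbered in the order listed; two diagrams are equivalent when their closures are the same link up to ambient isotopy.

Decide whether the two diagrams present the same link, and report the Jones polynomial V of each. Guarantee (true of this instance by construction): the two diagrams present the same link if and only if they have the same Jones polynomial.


equivalent: yes
D1 (bracket A^-16 - A^-12 + 2A^-8 - 2A^-4 + 2 - 2A^4 + A^8; 10 crossings at w = -4): V = t^-5 - 2t^-4 + 2t^-3 - 2t^-2 + 2t^-1 - 1 + t
V(D2) = t^-5 - 2t^-4 + 2t^-3 - 2t^-2 + 2t^-1 - 1 + t  (w -2, c 10, <D> = A^-10 - A^-6 + 2A^-2 - 2A^2 + 2A^6 - 2A^10 + A^14)
key observation: one V(t) for all 2 diagrams — one class (guaranteed)


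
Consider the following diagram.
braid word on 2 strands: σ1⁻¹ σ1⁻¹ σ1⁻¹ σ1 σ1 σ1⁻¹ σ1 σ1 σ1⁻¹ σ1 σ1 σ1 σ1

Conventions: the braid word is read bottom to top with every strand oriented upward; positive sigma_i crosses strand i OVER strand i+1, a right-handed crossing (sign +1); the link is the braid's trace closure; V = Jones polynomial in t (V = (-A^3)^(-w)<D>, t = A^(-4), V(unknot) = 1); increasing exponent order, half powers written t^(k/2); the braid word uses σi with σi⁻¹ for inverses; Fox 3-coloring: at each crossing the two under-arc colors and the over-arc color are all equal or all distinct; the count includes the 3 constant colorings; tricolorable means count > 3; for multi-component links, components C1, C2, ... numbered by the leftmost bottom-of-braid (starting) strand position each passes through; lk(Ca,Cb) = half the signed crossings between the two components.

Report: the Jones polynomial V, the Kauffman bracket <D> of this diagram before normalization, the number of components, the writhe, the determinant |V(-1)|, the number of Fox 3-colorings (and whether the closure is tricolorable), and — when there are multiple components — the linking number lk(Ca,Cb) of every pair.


V = t + t^3 - t^4
<D> = A^-7 - A^-3 - A^5 (w = +3)
1 component over 13 crossings, w = +3
9 Fox colorings among 3^13, |V(-1)| = 3: tricolorable
why: V spans 3 powers of t: at least 3 crossings in any diagram


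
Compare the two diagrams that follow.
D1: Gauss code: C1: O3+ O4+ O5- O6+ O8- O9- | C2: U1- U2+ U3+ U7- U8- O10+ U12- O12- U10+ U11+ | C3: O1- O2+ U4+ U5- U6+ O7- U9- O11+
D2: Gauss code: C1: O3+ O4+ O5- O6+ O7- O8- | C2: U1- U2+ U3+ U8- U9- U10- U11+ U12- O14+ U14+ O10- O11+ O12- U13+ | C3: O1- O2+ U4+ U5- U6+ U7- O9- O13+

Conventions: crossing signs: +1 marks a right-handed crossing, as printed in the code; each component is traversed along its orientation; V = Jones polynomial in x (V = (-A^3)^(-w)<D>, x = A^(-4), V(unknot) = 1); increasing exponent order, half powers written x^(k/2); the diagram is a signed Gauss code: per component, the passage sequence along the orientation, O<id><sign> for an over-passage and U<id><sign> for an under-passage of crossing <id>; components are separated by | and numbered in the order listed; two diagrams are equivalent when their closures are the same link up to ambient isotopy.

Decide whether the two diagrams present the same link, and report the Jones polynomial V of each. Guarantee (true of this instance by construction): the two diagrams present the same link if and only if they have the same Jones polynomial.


same link: yes
V(D1) = x^-1 + 2 + x  [12 crossings, <D> = A^-4 + 2 + A^4, w = 0]
V(D2) = x^-1 + 2 + x  (w 0, c 14, <D> = A^-4 + 2 + A^4)
note: from 12 to 14 crossings by R-moves: one link, two diagrams


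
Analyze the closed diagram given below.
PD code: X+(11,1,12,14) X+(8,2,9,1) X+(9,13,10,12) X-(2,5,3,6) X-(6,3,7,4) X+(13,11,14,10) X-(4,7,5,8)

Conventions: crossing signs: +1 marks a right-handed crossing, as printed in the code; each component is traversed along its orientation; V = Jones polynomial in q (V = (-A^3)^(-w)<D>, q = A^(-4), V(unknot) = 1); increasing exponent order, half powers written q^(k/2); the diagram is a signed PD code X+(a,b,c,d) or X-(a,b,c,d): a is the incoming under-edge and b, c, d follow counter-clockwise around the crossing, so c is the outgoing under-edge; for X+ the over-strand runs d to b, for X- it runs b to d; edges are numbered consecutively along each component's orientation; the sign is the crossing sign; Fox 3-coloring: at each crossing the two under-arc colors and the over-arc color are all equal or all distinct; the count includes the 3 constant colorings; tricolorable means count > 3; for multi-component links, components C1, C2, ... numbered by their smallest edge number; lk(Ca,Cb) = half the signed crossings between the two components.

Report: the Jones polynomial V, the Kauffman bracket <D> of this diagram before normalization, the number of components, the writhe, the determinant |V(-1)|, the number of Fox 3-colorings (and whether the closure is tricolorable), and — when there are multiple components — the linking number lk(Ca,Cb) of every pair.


V(q) = -q^-3 + q^-2 - q^-1 + 3 - q + q^2 - q^3
bracket: A^-9 - A^-5 + A^-1 - 3A^3 + A^7 - A^11 + A^15, w = +1
1 component, writhe +1, over 7 crossings
det 9, colorings 27 of 3^7 — tricolorable
observation: V spans 6 powers of q: at least 6 crossings in any diagram


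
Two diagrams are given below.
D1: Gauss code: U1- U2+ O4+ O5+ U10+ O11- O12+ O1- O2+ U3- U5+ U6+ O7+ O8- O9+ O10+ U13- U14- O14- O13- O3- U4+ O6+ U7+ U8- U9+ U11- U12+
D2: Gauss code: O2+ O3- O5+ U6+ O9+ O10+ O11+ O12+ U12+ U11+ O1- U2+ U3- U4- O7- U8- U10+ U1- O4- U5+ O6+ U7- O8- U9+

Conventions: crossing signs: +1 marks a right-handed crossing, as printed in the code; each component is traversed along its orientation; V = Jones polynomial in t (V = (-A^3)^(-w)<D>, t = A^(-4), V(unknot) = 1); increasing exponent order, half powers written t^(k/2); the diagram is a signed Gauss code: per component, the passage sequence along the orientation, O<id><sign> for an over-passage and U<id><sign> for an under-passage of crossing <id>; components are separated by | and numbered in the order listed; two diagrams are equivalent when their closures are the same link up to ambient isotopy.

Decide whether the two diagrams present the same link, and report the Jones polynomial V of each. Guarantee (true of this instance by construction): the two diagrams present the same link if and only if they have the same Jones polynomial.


same link: no
V(D1) = t + t^3 - t^4  [14 crossings, <D> = -A^-10 + A^-6 + A^2, w = +2]
V(D2) = -t^-3 + 2t^-2 - 2t^-1 + 3 - 2t + 2t^2 - t^3  (w +2, c 12, <D> = -A^-6 + 2A^-2 - 2A^2 + 3A^6 - 2A^10 + 2A^14 - A^18)
note: 2 values of V(t) split the 2 diagrams


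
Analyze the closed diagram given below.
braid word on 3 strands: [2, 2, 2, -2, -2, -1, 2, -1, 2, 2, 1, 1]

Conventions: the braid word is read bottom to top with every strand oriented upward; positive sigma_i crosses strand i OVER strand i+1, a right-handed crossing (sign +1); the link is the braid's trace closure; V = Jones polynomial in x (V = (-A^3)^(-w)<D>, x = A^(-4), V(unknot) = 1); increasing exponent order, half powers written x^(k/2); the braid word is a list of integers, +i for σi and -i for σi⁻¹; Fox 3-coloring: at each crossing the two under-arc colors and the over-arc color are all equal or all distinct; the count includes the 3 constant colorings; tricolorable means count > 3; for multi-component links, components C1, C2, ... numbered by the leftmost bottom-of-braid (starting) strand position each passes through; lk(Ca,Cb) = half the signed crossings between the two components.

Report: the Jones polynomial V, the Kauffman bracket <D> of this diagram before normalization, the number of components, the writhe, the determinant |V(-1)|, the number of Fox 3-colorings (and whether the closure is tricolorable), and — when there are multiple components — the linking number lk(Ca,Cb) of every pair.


Jones polynomial: V(x) = 2x - 2x^2 + 3x^3 - 3x^4 + 2x^5 - 2x^6 + x^7
<D> = A^-16 - 2A^-12 + 2A^-8 - 3A^-4 + 3 - 2A^4 + 2A^8; writhe +4
components 1, writhe +4 (12 crossings)
3-colorings: 9 of 3^12, det 15 — tricolorable
note: det 15 = |V(-1)|; divisible by 3, so tricolorable


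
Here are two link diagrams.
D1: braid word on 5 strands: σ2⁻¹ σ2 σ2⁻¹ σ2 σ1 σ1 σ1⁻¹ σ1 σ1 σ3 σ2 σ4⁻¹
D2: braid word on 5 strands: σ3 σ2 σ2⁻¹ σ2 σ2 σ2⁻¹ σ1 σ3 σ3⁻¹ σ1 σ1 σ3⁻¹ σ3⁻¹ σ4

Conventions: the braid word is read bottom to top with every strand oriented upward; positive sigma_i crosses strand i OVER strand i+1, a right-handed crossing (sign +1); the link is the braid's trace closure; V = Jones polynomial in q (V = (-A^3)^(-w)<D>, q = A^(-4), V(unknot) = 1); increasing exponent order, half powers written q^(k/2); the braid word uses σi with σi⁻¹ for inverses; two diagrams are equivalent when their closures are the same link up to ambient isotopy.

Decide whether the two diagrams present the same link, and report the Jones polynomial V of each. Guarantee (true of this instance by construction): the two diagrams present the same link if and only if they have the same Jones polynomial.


equivalent: yes
V(D1) = q + q^3 - q^4  (w +4, c 12, <D> = -A^-4 + 1 + A^8)
V(D2) = q + q^3 - q^4  [14 crossings, <D> = -A^-4 + 1 + A^8, w = +4]
key observation: from 12 to 14 crossings by R-moves: one link, two diagrams


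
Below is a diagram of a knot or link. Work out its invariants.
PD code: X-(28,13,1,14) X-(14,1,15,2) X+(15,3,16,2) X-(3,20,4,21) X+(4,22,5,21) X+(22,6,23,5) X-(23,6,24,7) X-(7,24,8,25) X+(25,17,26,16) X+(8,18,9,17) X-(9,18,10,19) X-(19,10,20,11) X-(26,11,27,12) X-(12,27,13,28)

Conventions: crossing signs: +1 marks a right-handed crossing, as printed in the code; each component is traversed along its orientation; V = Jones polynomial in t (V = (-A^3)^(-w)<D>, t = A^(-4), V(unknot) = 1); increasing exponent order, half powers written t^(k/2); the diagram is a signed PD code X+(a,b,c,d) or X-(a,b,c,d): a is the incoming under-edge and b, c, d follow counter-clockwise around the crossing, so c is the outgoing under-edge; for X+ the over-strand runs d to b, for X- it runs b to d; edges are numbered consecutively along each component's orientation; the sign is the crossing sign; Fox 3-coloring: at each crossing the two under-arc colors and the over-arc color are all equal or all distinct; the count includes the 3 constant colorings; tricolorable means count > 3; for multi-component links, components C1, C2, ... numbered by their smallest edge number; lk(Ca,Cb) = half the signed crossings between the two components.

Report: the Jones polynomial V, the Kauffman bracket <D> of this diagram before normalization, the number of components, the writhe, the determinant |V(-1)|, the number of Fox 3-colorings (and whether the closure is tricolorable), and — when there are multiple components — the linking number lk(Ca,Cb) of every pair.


V = -t^-6 + t^-5 - t^-4 + 2t^-3 - t^-2 + t^-1
<D> = A^-8 - A^-4 + 2 - A^4 + A^8 - A^12 (w = -4)
1 component over 14 crossings, w = -4
3 Fox colorings among 3^14, |V(-1)| = 7: not tricolorable
why: w = -4 (over 14 crossings) is diagram-only; (-A^3)^(4) removes it from V


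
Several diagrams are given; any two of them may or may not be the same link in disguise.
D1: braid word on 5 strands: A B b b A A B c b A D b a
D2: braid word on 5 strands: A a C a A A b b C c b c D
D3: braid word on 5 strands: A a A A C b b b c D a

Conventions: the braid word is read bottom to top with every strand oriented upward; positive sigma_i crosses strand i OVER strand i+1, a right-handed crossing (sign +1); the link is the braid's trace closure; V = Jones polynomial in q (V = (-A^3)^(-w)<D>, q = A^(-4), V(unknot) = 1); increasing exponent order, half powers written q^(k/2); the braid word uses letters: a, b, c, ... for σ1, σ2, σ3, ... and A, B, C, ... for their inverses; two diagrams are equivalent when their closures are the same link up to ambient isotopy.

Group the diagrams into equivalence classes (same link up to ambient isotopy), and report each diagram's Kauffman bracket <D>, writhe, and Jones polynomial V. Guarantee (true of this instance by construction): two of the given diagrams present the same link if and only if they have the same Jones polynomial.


grouping into links: {D1} | {D2, D3}
V(D1) = q^(-7/2) - q^(-5/2) + q^(-3/2) - 2q^(-1/2) - q^(3/2)  (w -1, c 13, <D> = A^-9 + 2A^-1 - A^3 + A^7 - A^11)
V(D2) = -q^(1/2) - q^(3/2) - q^(5/2) + q^(9/2)  [13 crossings, <D> = -A^-15 + A^-7 + A^-3 + A, w = +1]
V(D3) = -q^(1/2) - q^(3/2) - q^(5/2) + q^(9/2)  [11 crossings, <D> = -A^-15 + A^-7 + A^-3 + A, w = +1]
why: comparing 3 Jones polynomials yields 2 groups


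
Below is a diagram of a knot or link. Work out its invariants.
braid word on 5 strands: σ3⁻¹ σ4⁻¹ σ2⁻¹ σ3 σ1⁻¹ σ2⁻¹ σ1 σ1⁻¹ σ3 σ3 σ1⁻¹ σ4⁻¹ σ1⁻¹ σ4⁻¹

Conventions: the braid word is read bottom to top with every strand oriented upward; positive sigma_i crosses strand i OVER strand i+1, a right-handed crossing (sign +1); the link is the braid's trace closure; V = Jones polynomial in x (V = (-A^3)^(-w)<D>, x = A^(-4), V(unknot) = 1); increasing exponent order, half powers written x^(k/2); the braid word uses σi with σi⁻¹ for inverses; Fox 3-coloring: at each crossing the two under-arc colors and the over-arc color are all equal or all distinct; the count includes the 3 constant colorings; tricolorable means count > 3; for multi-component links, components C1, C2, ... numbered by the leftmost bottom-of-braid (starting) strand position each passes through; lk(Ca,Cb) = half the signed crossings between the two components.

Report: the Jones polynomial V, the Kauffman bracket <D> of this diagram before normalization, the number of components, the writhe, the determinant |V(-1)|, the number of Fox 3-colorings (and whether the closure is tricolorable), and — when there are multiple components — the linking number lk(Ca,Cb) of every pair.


V = -x^-4 + x^-3 + x^-1
<D> = A^-14 + A^-6 - A^-2 (w = -6)
1 component over 14 crossings, w = -6
9 Fox colorings among 3^14, |V(-1)| = 3: tricolorable
why: V spans 3 powers of x: at least 3 crossings in any diagram


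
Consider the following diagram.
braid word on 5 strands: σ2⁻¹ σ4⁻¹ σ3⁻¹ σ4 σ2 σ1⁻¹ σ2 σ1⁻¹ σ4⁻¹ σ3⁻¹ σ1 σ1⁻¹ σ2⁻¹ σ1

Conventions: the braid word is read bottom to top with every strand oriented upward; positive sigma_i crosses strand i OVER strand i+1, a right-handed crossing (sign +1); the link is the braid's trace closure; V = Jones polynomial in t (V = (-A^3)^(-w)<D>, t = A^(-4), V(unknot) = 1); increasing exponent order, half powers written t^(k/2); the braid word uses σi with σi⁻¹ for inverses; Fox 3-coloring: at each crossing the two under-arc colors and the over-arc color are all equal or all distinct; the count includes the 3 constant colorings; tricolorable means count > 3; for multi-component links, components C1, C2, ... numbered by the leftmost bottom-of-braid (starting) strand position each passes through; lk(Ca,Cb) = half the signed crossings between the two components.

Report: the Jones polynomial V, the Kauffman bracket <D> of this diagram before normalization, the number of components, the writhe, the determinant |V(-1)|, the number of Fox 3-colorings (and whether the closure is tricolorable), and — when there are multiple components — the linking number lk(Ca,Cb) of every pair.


V = t^-6 - t^-5 + t^-4 - 2t^-3 + t^-2 - t^-1 + 2
<D> = 2A^-12 - A^-8 + A^-4 - 2 + A^4 - A^8 + A^12 (w = -4)
1 component over 14 crossings, w = -4
27 Fox colorings among 3^14, |V(-1)| = 9: tricolorable
why: w = -4 (over 14 crossings) is diagram-only; (-A^3)^(4) removes it from V


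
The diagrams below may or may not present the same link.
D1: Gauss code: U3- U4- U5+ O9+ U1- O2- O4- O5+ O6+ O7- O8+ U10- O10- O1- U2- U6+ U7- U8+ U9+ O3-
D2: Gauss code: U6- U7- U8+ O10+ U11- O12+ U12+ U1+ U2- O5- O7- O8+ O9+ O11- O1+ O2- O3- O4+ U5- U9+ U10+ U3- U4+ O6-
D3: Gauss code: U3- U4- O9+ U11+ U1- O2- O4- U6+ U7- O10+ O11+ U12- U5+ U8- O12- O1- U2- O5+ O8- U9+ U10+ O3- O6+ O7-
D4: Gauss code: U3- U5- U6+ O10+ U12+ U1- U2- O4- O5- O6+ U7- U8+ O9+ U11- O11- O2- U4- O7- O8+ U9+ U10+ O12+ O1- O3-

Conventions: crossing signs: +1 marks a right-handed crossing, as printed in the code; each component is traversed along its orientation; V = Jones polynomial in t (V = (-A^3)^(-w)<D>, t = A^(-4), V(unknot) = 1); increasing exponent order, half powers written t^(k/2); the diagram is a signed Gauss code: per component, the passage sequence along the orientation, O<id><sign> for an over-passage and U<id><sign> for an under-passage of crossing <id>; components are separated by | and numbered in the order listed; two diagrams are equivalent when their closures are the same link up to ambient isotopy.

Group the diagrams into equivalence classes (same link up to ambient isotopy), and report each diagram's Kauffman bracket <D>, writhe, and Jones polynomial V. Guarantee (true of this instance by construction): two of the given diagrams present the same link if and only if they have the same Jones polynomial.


classes: {D1, D2, D3, D4}
V(D1) = 1  [10 crossings, <D> = A^-6, w = -2]
V(D2) = 1  [12 crossings, <D> = 1, w = 0]
V(D3) = 1  [12 crossings, <D> = A^-6, w = -2]
V(D4) = 1  [12 crossings, <D> = A^-6, w = -2]
note: one V(t) for all 4 diagrams — one class (guaranteed)


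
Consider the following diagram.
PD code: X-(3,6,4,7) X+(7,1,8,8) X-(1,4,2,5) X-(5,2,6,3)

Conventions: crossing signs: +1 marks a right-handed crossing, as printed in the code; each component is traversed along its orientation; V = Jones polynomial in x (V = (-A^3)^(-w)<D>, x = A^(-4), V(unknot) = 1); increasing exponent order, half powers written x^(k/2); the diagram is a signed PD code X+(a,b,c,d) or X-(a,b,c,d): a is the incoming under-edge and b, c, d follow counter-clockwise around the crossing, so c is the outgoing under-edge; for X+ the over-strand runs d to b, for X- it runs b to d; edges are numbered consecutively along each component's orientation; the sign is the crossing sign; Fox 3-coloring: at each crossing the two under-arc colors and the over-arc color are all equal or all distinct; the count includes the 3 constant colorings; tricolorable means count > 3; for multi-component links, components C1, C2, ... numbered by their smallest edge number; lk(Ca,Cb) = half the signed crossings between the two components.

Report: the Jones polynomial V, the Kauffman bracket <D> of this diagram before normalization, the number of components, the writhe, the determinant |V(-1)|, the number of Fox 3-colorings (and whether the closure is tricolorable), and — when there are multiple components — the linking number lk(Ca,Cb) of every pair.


V = -x^-4 + x^-3 + x^-1
<D> = A^-2 + A^6 - A^10 (w = -2)
1 component over 4 crossings, w = -2
9 Fox colorings among 3^4, |V(-1)| = 3: tricolorable
why: V spans 3 powers of x: at least 3 crossings in any diagram


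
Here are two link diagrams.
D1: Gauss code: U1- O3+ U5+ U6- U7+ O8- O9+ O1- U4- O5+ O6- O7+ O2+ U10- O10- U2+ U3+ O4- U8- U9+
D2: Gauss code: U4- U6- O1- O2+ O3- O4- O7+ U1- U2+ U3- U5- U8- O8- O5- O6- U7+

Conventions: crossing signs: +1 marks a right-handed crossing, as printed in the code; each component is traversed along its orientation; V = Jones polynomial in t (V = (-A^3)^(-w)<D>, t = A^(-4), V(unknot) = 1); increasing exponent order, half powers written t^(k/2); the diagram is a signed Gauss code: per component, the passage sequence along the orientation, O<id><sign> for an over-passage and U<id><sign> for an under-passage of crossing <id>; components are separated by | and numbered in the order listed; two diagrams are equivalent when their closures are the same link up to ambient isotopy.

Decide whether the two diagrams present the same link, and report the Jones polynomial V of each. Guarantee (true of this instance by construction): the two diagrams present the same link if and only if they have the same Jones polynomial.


equivalent: no
V(D1) = t^-2 - t^-1 + 1 - t + t^2  (w 0, c 10, <D> = A^-8 - A^-4 + 1 - A^4 + A^8)
D2 (bracket A^-12; 8 crossings at w = -4): V = 1
why: 2 values of V(t) split the 2 diagrams


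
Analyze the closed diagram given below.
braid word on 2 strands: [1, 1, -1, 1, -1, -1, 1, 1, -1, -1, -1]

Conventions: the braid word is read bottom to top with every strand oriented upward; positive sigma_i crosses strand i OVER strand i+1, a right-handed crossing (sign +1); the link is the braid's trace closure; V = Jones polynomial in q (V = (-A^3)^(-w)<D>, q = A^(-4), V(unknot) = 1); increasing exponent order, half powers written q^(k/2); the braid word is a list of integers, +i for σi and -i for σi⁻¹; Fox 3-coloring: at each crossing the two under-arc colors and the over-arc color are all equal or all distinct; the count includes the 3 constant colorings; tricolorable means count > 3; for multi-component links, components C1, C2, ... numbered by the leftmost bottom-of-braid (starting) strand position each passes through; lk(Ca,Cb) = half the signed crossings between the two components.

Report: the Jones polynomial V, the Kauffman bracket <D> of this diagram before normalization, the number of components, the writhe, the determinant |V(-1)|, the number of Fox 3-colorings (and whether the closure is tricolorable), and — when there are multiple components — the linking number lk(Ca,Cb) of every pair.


V(q) = 1
bracket: -A^-3, w = -1
1 component, writhe -1, over 11 crossings
det 1, colorings 3 of 3^11 — not tricolorable
observation: w = -1 shifts under R1 moves; the (-A^3)^(1) factor cancels that in V


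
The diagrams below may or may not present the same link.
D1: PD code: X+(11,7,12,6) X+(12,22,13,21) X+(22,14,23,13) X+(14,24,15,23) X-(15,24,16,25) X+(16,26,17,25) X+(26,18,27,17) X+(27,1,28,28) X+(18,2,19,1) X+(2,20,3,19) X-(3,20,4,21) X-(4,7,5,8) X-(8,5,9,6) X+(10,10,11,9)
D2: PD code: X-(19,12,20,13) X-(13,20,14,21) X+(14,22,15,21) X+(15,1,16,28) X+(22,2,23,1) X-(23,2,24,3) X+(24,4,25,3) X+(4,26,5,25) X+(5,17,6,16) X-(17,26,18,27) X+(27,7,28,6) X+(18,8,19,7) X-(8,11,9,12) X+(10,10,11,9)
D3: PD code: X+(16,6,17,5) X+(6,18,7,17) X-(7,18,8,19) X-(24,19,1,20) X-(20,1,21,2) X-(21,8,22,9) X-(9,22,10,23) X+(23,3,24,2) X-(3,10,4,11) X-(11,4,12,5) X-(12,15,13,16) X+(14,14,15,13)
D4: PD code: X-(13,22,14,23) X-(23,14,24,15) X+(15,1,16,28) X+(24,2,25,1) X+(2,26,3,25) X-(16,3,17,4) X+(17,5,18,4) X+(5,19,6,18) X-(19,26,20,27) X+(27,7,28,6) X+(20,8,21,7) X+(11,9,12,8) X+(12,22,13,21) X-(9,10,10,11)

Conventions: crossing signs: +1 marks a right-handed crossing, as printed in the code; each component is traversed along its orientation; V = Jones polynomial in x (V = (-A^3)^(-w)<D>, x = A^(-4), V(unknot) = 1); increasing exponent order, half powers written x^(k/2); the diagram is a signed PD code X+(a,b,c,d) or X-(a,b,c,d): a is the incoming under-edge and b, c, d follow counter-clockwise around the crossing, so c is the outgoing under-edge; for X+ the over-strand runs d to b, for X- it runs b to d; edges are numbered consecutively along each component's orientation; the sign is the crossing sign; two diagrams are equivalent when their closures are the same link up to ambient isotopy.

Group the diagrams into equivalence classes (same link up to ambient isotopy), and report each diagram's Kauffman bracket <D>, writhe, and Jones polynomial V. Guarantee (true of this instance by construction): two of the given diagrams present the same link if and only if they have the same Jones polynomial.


grouping into links: {D1} | {D2, D4} | {D3}
V(D1) = x^2 + x^4 - x^5 + x^6 - x^7  (w +6, c 14, <D> = -A^-10 + A^-6 - A^-2 + A^2 + A^10)
D2 (bracket -A^-12 + A^-8 - A^-4 + 2 - A^4 + A^8; 14 crossings at w = +4): V = x - x^2 + 2x^3 - x^4 + x^5 - x^6
V(D3) = -x^-6 + x^-5 - x^-4 + 2x^-3 - x^-2 + x^-1  [12 crossings, <D> = A^-8 - A^-4 + 2 - A^4 + A^8 - A^12, w = -4]
V(D4) = x - x^2 + 2x^3 - x^4 + x^5 - x^6  [14 crossings, <D> = -A^-12 + A^-8 - A^-4 + 2 - A^4 + A^8, w = +4]
why: 3 classes among 4 diagrams; unequal V(x) rules out equality


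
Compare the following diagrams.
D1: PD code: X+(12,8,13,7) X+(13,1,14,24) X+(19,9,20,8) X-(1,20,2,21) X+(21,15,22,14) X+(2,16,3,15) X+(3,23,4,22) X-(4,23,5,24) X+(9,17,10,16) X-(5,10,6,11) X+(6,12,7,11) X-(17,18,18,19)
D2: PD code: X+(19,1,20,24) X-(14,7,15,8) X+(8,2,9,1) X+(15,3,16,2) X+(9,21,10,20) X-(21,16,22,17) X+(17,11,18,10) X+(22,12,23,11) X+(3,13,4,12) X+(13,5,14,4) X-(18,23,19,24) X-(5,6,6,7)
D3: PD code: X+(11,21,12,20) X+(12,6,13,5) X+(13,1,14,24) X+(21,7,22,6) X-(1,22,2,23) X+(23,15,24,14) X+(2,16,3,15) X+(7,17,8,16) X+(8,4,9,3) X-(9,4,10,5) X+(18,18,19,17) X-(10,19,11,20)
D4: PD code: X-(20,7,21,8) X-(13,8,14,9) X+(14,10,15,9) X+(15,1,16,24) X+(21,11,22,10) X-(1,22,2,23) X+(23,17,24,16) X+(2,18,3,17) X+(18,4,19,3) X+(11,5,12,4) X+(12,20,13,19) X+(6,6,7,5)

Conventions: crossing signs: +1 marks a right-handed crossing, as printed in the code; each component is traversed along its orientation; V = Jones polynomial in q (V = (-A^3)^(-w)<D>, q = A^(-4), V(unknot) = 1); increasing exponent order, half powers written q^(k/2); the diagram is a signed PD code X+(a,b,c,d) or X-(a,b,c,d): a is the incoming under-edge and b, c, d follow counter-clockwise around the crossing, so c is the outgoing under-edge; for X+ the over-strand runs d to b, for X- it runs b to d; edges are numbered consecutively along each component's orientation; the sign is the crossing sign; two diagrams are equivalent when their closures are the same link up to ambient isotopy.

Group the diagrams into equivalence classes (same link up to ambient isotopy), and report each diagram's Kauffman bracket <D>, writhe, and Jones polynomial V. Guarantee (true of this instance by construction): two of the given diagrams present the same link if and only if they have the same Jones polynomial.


classes: {D1, D2, D3, D4}
V(D1) = q - q^2 + 2q^3 - q^4 + q^5 - q^6  [12 crossings, <D> = -A^-12 + A^-8 - A^-4 + 2 - A^4 + A^8, w = +4]
V(D2) = q - q^2 + 2q^3 - q^4 + q^5 - q^6  (w +4, c 12, <D> = -A^-12 + A^-8 - A^-4 + 2 - A^4 + A^8)
D3 (bracket -A^-6 + A^-2 - A^2 + 2A^6 - A^10 + A^14; 12 crossings at w = +6): V = q - q^2 + 2q^3 - q^4 + q^5 - q^6
V(D4) = q - q^2 + 2q^3 - q^4 + q^5 - q^6  [12 crossings, <D> = -A^-6 + A^-2 - A^2 + 2A^6 - A^10 + A^14, w = +6]
note: all 4 diagrams share one V(q), hence one class


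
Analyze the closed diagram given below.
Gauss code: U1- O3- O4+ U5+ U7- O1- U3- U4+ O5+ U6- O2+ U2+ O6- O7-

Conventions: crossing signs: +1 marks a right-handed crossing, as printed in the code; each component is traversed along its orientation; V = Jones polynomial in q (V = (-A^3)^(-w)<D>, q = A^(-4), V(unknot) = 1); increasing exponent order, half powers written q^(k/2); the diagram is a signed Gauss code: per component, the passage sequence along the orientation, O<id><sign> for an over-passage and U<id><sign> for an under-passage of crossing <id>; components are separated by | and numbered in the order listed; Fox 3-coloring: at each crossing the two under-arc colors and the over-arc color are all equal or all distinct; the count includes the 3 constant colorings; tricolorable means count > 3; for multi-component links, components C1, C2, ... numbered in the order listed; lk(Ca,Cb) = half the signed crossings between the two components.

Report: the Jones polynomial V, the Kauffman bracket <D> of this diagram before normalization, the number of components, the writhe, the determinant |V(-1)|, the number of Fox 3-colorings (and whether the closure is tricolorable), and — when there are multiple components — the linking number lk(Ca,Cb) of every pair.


Jones polynomial: V(q) = 1
<D> = -A^-3; writhe -1
components 1, writhe -1 (7 crossings)
3-colorings: 3 of 3^7, det 1 — not tricolorable
note: w = -1 (over 7 crossings) is diagram-only; (-A^3)^(1) removes it from V


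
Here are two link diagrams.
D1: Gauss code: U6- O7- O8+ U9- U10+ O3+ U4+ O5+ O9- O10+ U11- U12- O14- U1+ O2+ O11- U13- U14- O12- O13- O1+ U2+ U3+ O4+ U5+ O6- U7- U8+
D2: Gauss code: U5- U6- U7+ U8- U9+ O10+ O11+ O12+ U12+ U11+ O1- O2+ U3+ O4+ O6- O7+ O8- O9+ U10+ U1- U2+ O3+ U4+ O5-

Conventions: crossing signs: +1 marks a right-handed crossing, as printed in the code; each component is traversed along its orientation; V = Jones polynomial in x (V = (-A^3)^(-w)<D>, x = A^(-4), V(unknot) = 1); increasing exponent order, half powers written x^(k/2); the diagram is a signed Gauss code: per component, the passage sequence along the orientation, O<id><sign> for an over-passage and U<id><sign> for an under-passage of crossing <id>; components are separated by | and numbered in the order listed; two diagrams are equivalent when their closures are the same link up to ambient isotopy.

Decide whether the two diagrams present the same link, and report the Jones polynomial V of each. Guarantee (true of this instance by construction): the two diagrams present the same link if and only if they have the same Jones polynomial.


same link: yes
V(D1) = x + x^3 - x^4  [14 crossings, <D> = -A^-16 + A^-12 + A^-4, w = 0]
V(D2) = x + x^3 - x^4  [12 crossings, <D> = -A^-4 + 1 + A^8, w = +4]
insight: all 2 diagrams share one V(x), hence one class


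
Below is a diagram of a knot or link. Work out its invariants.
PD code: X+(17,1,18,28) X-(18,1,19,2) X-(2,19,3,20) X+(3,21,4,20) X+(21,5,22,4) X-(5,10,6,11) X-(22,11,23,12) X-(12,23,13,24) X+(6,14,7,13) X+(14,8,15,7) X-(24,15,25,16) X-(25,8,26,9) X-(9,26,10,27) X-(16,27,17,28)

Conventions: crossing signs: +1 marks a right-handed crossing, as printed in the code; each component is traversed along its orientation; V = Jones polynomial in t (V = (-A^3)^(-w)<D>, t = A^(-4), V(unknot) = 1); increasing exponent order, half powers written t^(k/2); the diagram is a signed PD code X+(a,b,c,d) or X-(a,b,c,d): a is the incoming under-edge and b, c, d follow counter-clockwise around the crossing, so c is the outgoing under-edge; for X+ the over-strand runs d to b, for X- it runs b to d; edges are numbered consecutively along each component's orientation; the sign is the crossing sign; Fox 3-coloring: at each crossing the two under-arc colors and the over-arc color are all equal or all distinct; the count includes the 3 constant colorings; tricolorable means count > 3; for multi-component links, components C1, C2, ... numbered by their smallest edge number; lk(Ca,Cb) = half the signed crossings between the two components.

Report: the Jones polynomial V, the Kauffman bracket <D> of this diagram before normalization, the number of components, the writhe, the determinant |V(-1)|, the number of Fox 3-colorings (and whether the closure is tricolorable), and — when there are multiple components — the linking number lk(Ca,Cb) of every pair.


Jones polynomial: V(t) = t^-7 - 2t^-6 + 2t^-5 - 3t^-4 + 3t^-3 - 2t^-2 + 2t^-1
<D> = 2A^-8 - 2A^-4 + 3 - 3A^4 + 2A^8 - 2A^12 + A^16; writhe -4
components 1, writhe -4 (14 crossings)
3-colorings: 9 of 3^14, det 15 — tricolorable
note: w = -4 (over 14 crossings) is diagram-only; (-A^3)^(4) removes it from V


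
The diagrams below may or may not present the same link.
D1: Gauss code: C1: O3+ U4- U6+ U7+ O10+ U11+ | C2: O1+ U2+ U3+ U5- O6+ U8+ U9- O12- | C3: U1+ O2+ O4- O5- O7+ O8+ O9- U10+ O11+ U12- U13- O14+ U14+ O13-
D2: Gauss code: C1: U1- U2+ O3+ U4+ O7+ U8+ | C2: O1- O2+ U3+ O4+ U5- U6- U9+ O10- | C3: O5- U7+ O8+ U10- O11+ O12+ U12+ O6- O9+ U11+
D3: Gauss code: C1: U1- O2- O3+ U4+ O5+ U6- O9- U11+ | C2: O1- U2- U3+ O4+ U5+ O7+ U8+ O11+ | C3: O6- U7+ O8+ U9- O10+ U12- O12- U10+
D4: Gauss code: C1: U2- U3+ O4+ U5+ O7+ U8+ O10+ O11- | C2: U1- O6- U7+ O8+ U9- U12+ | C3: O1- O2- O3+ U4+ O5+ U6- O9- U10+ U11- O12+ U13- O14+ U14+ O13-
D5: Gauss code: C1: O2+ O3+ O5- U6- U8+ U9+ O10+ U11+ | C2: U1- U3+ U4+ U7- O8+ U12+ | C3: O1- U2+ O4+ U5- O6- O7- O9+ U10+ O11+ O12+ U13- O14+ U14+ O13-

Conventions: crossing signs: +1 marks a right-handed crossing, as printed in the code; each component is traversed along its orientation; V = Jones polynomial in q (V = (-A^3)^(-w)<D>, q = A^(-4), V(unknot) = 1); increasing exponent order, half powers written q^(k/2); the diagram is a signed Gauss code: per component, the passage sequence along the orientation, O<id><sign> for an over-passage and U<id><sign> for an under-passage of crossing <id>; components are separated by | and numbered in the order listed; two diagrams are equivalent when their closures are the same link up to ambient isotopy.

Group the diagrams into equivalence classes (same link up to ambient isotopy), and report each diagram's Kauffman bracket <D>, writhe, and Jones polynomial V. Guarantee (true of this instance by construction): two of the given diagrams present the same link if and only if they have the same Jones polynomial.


grouping into links: {D1, D5} | {D2, D3, D4}
V(D1) = q + 2q^3 + q^5  (w +4, c 14, <D> = A^-8 + 2 + A^8)
D2 (bracket A^-8 - 2A^-4 + 3 - A^4 + 3A^8 - A^12 + A^16; 12 crossings at w = +4): V = q^-1 - 1 + 3q - q^2 + 3q^3 - 2q^4 + q^5
D3 (bracket A^-14 - 2A^-10 + 3A^-6 - A^-2 + 3A^2 - A^6 + A^10; 12 crossings at w = +2): V = q^-1 - 1 + 3q - q^2 + 3q^3 - 2q^4 + q^5
D4 (bracket A^-14 - 2A^-10 + 3A^-6 - A^-2 + 3A^2 - A^6 + A^10; 14 crossings at w = +2): V = q^-1 - 1 + 3q - q^2 + 3q^3 - 2q^4 + q^5
V(D5) = q + 2q^3 + q^5  (w +4, c 14, <D> = A^-8 + 2 + A^8)
why: comparing 5 Jones polynomials yields 2 groups


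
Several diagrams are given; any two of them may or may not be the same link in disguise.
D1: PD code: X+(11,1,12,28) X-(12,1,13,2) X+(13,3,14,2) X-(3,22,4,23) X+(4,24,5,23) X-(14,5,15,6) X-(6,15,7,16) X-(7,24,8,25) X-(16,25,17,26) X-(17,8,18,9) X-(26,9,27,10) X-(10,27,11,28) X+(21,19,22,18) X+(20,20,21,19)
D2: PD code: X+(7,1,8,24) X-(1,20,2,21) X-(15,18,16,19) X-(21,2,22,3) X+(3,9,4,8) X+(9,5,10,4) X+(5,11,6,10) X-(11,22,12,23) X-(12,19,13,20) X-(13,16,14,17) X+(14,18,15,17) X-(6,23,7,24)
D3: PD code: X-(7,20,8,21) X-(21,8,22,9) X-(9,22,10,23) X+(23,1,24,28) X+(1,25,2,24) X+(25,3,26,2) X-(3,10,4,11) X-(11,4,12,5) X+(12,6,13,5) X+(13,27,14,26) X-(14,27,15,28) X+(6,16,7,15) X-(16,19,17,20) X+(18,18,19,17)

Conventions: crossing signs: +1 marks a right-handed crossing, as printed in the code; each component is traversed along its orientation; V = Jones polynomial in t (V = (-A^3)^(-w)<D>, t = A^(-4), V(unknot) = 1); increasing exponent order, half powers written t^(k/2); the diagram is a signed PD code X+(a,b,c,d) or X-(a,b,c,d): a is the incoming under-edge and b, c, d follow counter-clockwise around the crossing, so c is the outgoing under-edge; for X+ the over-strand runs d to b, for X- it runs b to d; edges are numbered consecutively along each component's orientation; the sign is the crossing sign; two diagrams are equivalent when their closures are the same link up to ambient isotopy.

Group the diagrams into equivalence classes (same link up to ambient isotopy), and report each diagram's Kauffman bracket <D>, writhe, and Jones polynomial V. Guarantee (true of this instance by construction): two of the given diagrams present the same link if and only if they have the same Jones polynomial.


equivalence classes: {D1} | {D2, D3}
D1 (bracket A^-4 + A^4 - A^8 + A^12 - A^16; 14 crossings at w = -4): V = -t^-7 + t^-6 - t^-5 + t^-4 + t^-2
V(D2) = -t^-3 + t^-2 - t^-1 + 3 - t + t^2 - t^3  [12 crossings, <D> = -A^-18 + A^-14 - A^-10 + 3A^-6 - A^-2 + A^2 - A^6, w = -2]
V(D3) = -t^-3 + t^-2 - t^-1 + 3 - t + t^2 - t^3  [14 crossings, <D> = -A^-12 + A^-8 - A^-4 + 3 - A^4 + A^8 - A^12, w = 0]
key observation: 2 classes among 3 diagrams; unequal V(t) rules out equality
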